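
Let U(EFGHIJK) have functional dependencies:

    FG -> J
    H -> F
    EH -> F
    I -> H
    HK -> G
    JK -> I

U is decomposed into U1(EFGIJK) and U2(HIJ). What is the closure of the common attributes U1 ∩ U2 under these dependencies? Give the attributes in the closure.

U1 ∩ U2 = {IJ}.
I → H applies, adding H
H → F applies, adding F
Closure: {FHIJ}.

FHIJ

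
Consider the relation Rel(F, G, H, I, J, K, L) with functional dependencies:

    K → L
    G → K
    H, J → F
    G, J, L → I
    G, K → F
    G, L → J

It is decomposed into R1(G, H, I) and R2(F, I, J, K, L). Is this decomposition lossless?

No

Common attributes: R1 ∩ R2 = {I}.
No dependency enlarges {I}, so (I)⁺ = {I}.
The closure contains neither all of R1 = {G, H, I} nor all of R2 = {F, I, J, K, L}, so the common attributes are not a superkey of either fragment. The join is lossy.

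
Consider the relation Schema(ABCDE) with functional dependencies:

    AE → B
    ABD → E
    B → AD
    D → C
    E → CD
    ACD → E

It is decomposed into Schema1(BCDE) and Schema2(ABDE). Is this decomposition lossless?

Yes

Common attributes: Schema1 ∩ Schema2 = {BDE}.
Closure of {BDE}: B → AD applies, adding A; D → C applies, adding C. So (BDE)⁺ = {ABCDE}.
This closure contains every attribute of Schema1, so Schema1 ∩ Schema2 → Schema1. The join is lossless.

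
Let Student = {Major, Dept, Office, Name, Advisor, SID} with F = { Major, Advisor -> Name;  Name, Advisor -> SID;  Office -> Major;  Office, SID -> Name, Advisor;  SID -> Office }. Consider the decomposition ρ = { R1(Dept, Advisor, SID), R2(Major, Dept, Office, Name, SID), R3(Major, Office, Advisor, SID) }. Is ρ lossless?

Chase test. Columns are Major, Dept, Office, Name, Advisor, SID; row i has aⱼ where attribute j ∈ Ri, else bᵢⱼ.
Initial tableau (one row per fragment):
  row 1: b11 a2 b13 b14 a5 a6
  row 2: a1 a2 a3 a4 b25 a6
  row 3: a1 b32 a3 b34 a5 a6
Rows 2 and 3 agree on Office, SID; apply Office, SID→Name, Advisor and equate their Name, Advisor entries.
Rows 1 and 2 agree on SID; apply SID→Office and equate their Office entries.
Rows 1 and 2 agree on Office; apply Office→Major and equate their Major entries.
Rows 1 and 2 agree on Office, SID; apply Office, SID→Name, Advisor and equate their Name, Advisor entries.
Row 1 is now all distinguished symbols — the join is lossless.

Yes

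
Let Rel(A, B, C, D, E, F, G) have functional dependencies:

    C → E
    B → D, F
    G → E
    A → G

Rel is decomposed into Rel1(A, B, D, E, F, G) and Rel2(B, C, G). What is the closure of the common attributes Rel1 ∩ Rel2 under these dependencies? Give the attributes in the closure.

B, D, E, F, G

Rel1 ∩ Rel2 = {B, G}.
B → D, F applies, adding D, F
G → E applies, adding E
Closure: {B, D, E, F, G}.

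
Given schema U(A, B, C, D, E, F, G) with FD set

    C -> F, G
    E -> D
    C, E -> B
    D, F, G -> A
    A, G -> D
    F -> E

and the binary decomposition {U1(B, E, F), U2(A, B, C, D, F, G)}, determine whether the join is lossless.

Yes

Common attributes: U1 ∩ U2 = {B, F}.
Closure of {B, F}: F → E applies, adding E; E → D applies, adding D. So (B, F)⁺ = {B, D, E, F}.
This closure contains every attribute of U1, so U1 ∩ U2 → U1. The join is lossless.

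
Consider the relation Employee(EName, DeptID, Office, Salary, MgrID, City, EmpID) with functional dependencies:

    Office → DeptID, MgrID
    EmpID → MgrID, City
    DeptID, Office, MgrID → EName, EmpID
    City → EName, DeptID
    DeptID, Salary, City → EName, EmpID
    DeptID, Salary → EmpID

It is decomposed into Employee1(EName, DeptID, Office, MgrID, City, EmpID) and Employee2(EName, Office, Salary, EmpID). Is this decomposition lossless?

Common attributes: Employee1 ∩ Employee2 = {EName, Office, EmpID}.
Closure of {EName, Office, EmpID}: Office → DeptID, MgrID applies, adding DeptID, MgrID; EmpID → MgrID, City applies, adding City. So (EName, Office, EmpID)⁺ = {EName, DeptID, Office, MgrID, City, EmpID}.
This closure contains every attribute of Employee1, so Employee1 ∩ Employee2 → Employee1. The join is lossless.

Yes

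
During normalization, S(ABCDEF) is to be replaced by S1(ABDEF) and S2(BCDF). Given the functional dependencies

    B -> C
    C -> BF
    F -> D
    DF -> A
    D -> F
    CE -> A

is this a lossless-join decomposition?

Common attributes: S1 ∩ S2 = {BDF}.
Closure of {BDF}: B → C applies, adding C; DF → A applies, adding A. So (BDF)⁺ = {ABCDF}.
This closure contains every attribute of S2, so S1 ∩ S2 → S2. The join is lossless.

Yes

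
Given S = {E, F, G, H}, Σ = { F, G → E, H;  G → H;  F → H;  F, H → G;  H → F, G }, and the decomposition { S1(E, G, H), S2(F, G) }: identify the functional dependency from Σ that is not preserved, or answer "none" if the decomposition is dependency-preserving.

F, G → E, H: restricted closure across fragments reaches E, H.
G → H lies within S1.
F → H: restricted closure across fragments reaches H.
F, H → G: restricted closure across fragments reaches G.
H → F, G: restricted closure across fragments reaches F, G.
Every dependency is enforceable on the fragments, so the decomposition is dependency-preserving.

none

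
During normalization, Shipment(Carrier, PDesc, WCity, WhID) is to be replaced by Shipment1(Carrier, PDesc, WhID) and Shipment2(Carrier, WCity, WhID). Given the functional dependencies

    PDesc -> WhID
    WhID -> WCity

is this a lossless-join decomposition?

Yes

Common attributes: Shipment1 ∩ Shipment2 = {Carrier, WhID}.
Closure of {Carrier, WhID}: WhID → WCity applies, adding WCity. So (Carrier, WhID)⁺ = {Carrier, WCity, WhID}.
This closure contains every attribute of Shipment2, so Shipment1 ∩ Shipment2 → Shipment2. The join is lossless.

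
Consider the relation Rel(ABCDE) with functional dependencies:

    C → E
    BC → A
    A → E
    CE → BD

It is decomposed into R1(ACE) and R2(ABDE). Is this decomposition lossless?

No

Common attributes: R1 ∩ R2 = {AE}.
No dependency enlarges {AE}, so (AE)⁺ = {AE}.
The closure contains neither all of R1 = {ACE} nor all of R2 = {ABDE}, so the common attributes are not a superkey of either fragment. The join is lossy.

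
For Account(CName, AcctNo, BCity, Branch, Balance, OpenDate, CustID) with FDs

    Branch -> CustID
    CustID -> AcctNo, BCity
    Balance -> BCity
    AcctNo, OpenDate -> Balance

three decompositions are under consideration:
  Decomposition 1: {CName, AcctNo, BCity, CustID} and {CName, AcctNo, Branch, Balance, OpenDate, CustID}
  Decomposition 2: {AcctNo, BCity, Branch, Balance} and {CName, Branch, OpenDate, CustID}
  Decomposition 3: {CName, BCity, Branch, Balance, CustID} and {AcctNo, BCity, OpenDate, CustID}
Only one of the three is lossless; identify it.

Decomposition 1

Decomposition 1: common = {CName, AcctNo, CustID}, closure = {CName, AcctNo, BCity, CustID} → lossless.
Decomposition 2: common = {Branch}, closure = {AcctNo, BCity, Branch, CustID} → lossy.
Decomposition 3: common = {BCity, CustID}, closure = {AcctNo, BCity, CustID} → lossy.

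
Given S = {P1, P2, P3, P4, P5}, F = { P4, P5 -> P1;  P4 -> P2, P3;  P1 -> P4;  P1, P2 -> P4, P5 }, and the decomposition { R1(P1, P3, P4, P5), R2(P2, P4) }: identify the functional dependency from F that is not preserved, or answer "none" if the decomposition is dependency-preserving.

none

P4, P5 → P1 lies within R1.
P4 → P2, P3: restricted closure across fragments reaches P2, P3.
P1 → P4 lies within R1.
P1, P2 → P4, P5: restricted closure across fragments reaches P4, P5.
Every dependency is enforceable on the fragments, so the decomposition is dependency-preserving.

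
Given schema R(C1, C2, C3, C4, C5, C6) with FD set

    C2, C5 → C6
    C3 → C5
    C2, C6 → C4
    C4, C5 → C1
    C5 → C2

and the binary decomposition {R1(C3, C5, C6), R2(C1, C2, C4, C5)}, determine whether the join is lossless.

Common attributes: R1 ∩ R2 = {C5}.
Closure of {C5}: C5 → C2 applies, adding C2; C2, C5 → C6 applies, adding C6; C2, C6 → C4 applies, adding C4; C4, C5 → C1 applies, adding C1. So (C5)⁺ = {C1, C2, C4, C5, C6}.
This closure contains every attribute of R2, so R1 ∩ R2 → R2. The join is lossless.

Yes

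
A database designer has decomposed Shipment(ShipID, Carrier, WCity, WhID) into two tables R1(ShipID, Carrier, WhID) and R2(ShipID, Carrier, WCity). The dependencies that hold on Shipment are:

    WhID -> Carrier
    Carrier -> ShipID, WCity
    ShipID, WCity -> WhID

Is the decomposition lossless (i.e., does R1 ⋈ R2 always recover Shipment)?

Common attributes: R1 ∩ R2 = {ShipID, Carrier}.
Closure of {ShipID, Carrier}: Carrier → ShipID, WCity applies, adding WCity; ShipID, WCity → WhID applies, adding WhID. So (ShipID, Carrier)⁺ = {ShipID, Carrier, WCity, WhID}.
This closure contains every attribute of R1, so R1 ∩ R2 → R1. The join is lossless.

Yes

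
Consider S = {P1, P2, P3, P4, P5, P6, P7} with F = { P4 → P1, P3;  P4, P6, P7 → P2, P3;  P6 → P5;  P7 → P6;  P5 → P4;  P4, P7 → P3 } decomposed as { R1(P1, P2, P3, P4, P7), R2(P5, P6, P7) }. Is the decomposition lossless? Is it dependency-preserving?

Lossless test: (P7)⁺ = {P1, P2, P3, P4, P5, P6, P7}, which contains all of one fragment — lossless.
Dependency preservation: the restricted closure of {P5} across the fragments never reaches {P4}, so P5 → P4 cannot be enforced without a join — not preserved.

lossless but not dependency-preserving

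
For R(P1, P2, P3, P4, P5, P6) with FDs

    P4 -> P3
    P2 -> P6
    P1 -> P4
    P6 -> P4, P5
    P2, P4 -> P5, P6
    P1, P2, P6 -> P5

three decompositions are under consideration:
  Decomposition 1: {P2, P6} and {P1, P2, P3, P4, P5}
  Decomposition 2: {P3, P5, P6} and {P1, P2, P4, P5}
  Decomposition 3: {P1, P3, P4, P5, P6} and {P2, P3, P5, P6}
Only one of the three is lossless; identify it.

Decomposition 1: common = {P2}, closure = {P2, P3, P4, P5, P6} → lossless.
Decomposition 2: common = {P5}, closure = {P5} → lossy.
Decomposition 3: common = {P3, P5, P6}, closure = {P3, P4, P5, P6} → lossy.

Decomposition 1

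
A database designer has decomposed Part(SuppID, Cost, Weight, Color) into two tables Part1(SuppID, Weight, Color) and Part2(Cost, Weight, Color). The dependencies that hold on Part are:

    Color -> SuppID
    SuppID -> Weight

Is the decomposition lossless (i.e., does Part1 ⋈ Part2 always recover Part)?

Yes

Common attributes: Part1 ∩ Part2 = {Weight, Color}.
Closure of {Weight, Color}: Color → SuppID applies, adding SuppID. So (Weight, Color)⁺ = {SuppID, Weight, Color}.
This closure contains every attribute of Part1, so Part1 ∩ Part2 → Part1. The join is lossless.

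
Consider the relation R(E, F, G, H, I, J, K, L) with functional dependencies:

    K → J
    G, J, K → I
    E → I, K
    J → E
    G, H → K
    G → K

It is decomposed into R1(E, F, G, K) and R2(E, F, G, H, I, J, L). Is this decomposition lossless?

Common attributes: R1 ∩ R2 = {E, F, G}.
Closure of {E, F, G}: E → I, K applies, adding I, K; K → J applies, adding J. So (E, F, G)⁺ = {E, F, G, I, J, K}.
This closure contains every attribute of R1, so R1 ∩ R2 → R1. The join is lossless.

Yes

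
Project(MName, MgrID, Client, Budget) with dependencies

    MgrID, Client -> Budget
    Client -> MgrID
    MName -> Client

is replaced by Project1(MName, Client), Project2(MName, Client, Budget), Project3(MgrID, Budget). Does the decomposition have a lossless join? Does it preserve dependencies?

lossy and not dependency-preserving

Lossless test (chase): Rows 1 and 2 agree on Client; apply Client→MgrID and equate their MgrID entries. Rows 1 and 2 agree on MgrID, Client; apply MgrID, Client→Budget and equate their Budget entries. No row becomes fully distinguished — the join is lossy.
Dependency preservation: the restricted closure of {Client} across the fragments never reaches {MgrID}, so Client → MgrID cannot be enforced without a join — not preserved.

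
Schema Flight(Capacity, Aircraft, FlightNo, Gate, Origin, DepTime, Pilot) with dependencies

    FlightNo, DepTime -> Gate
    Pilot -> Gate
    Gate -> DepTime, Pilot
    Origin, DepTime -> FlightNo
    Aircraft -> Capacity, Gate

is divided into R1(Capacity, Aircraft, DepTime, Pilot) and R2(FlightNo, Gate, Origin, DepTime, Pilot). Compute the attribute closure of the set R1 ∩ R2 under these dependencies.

Gate, DepTime, Pilot

R1 ∩ R2 = {DepTime, Pilot}.
Pilot → Gate applies, adding Gate
Closure: {Gate, DepTime, Pilot}.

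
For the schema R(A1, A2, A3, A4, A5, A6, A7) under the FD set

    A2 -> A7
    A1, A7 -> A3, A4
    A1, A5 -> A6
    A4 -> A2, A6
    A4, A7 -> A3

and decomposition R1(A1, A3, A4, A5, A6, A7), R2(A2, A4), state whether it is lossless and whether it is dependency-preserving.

lossless but not dependency-preserving

Lossless test: (A4)⁺ = {A2, A3, A4, A6, A7}, which contains all of one fragment — lossless.
Dependency preservation: the restricted closure of {A2} across the fragments never reaches {A7}, so A2 → A7 cannot be enforced without a join — not preserved.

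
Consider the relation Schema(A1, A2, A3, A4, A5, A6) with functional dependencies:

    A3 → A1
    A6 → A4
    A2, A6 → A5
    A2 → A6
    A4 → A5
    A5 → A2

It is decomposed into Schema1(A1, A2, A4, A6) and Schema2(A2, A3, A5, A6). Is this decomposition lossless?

No

Common attributes: Schema1 ∩ Schema2 = {A2, A6}.
Closure of {A2, A6}: A6 → A4 applies, adding A4; A2, A6 → A5 applies, adding A5. So (A2, A6)⁺ = {A2, A4, A5, A6}.
The closure contains neither all of Schema1 = {A1, A2, A4, A6} nor all of Schema2 = {A2, A3, A5, A6}, so the common attributes are not a superkey of either fragment. The join is lossy.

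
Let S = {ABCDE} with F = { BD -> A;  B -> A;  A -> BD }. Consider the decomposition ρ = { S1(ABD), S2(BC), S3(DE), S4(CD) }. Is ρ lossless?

No

Chase test. Columns are ABCDE; row i has aⱼ where attribute j ∈ Si, else bᵢⱼ.
Initial tableau (one row per fragment):
  row 1: a1 a2 b13 a4 b15
  row 2: b21 a2 a3 b24 b25
  row 3: b31 b32 b33 a4 a5
  row 4: b41 b42 a3 a4 b45
Rows 1 and 2 agree on B; apply B→A and equate their A entries.
Rows 1 and 2 agree on A; apply A→BD and equate their BD entries.
No row becomes fully distinguished — the join is lossy.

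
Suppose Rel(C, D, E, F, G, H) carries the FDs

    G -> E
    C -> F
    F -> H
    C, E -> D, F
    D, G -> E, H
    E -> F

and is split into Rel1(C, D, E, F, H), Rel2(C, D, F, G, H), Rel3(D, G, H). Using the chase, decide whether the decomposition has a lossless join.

Chase test. Columns are C, D, E, F, G, H; row i has aⱼ where attribute j ∈ Reli, else bᵢⱼ.
Initial tableau (one row per fragment):
  row 1: a1 a2 a3 a4 b15 a6
  row 2: a1 a2 b23 a4 a5 a6
  row 3: b31 a2 b33 b34 a5 a6
Rows 2 and 3 agree on G; apply G→E and equate their E entries.
Rows 2 and 3 agree on E; apply E→F and equate their F entries.
No row becomes fully distinguished — the join is lossy.

No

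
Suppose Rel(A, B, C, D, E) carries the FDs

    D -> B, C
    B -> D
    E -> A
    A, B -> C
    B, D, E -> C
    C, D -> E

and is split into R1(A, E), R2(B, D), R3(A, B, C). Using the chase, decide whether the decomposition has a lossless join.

No

Chase test. Columns are A, B, C, D, E; row i has aⱼ where attribute j ∈ Ri, else bᵢⱼ.
Initial tableau (one row per fragment):
  row 1: a1 b12 b13 b14 a5
  row 2: b21 a2 b23 a4 b25
  row 3: a1 a2 a3 b34 b35
Rows 2 and 3 agree on B; apply B→D and equate their D entries.
Rows 2 and 3 agree on D; apply D→B, C and equate their B, C entries.
Rows 2 and 3 agree on C, D; apply C, D→E and equate their E entries.
Rows 2 and 3 agree on E; apply E→A and equate their A entries.
No row becomes fully distinguished — the join is lossy.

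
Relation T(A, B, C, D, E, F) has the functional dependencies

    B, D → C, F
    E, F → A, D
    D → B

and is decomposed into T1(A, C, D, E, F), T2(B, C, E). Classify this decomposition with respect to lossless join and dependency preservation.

lossy and not dependency-preserving

Lossless test: (C, E)⁺ = {C, E}, which is a superkey of neither fragment — lossy.
Dependency preservation: the restricted closure of {D} across the fragments never reaches {B}, so D → B cannot be enforced without a join — not preserved.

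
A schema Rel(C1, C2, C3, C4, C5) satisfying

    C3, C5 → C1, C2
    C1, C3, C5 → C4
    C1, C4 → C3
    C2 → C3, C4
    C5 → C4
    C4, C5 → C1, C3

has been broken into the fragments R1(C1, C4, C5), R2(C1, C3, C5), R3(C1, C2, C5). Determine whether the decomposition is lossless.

Chase test. Columns are C1, C2, C3, C4, C5; row i has aⱼ where attribute j ∈ Ri, else bᵢⱼ.
Initial tableau (one row per fragment):
  row 1: a1 b12 b13 a4 a5
  row 2: a1 b22 a3 b24 a5
  row 3: a1 a2 b33 b34 a5
Rows 1 and 2 agree on C5; apply C5→C4 and equate their C4 entries.
Rows 1 and 3 agree on C5; apply C5→C4 and equate their C4 entries.
Rows 1 and 2 agree on C4, C5; apply C4, C5→C1, C3 and equate their C1, C3 entries.
Rows 1 and 3 agree on C4, C5; apply C4, C5→C1, C3 and equate their C1, C3 entries.
Rows 1 and 2 agree on C3, C5; apply C3, C5→C1, C2 and equate their C1, C2 entries.
Rows 1 and 3 agree on C3, C5; apply C3, C5→C1, C2 and equate their C1, C2 entries.
Row 1 is now all distinguished symbols — the join is lossless.

Yes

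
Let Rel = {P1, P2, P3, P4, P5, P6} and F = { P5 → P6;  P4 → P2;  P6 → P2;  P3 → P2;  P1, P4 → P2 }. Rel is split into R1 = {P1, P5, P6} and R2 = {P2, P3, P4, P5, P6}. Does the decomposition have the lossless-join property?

Common attributes: R1 ∩ R2 = {P5, P6}.
Closure of {P5, P6}: P6 → P2 applies, adding P2. So (P5, P6)⁺ = {P2, P5, P6}.
The closure contains neither all of R1 = {P1, P5, P6} nor all of R2 = {P2, P3, P4, P5, P6}, so the common attributes are not a superkey of either fragment. The join is lossy.

No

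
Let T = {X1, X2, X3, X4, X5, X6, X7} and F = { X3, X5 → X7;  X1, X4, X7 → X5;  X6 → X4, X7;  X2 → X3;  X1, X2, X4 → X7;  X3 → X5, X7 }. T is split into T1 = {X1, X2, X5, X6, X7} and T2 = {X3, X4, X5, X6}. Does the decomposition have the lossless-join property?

No

Common attributes: T1 ∩ T2 = {X5, X6}.
Closure of {X5, X6}: X6 → X4, X7 applies, adding X4, X7. So (X5, X6)⁺ = {X4, X5, X6, X7}.
The closure contains neither all of T1 = {X1, X2, X5, X6, X7} nor all of T2 = {X3, X4, X5, X6}, so the common attributes are not a superkey of either fragment. The join is lossy.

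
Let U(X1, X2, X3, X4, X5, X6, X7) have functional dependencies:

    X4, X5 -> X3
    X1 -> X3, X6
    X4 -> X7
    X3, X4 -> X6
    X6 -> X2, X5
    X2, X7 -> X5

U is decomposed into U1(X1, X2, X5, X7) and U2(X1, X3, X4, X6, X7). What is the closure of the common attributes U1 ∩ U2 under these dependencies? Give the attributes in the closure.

U1 ∩ U2 = {X1, X7}.
X1 → X3, X6 applies, adding X3, X6
X6 → X2, X5 applies, adding X2, X5
Closure: {X1, X2, X3, X5, X6, X7}.

X1, X2, X3, X5, X6, X7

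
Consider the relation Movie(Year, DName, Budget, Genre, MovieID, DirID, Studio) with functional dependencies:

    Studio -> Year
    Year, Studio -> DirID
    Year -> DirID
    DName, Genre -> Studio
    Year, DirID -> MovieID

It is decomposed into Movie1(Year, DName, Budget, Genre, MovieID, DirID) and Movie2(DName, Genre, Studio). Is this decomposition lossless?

Common attributes: Movie1 ∩ Movie2 = {DName, Genre}.
Closure of {DName, Genre}: DName, Genre → Studio applies, adding Studio; Studio → Year applies, adding Year; Year, Studio → DirID applies, adding DirID; Year, DirID → MovieID applies, adding MovieID. So (DName, Genre)⁺ = {Year, DName, Genre, MovieID, DirID, Studio}.
This closure contains every attribute of Movie2, so Movie1 ∩ Movie2 → Movie2. The join is lossless.

Yes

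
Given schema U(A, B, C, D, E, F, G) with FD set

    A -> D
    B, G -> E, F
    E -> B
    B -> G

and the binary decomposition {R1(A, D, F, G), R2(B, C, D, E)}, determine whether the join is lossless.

No

Common attributes: R1 ∩ R2 = {D}.
No dependency enlarges {D}, so (D)⁺ = {D}.
The closure contains neither all of R1 = {A, D, F, G} nor all of R2 = {B, C, D, E}, so the common attributes are not a superkey of either fragment. The join is lossy.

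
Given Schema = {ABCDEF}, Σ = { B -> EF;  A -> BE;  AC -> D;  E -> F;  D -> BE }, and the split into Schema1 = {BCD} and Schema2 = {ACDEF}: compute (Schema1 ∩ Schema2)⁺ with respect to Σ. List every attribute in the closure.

Schema1 ∩ Schema2 = {CD}.
D → BE applies, adding BE
B → EF applies, adding F
Closure: {BCDEF}.

BCDEF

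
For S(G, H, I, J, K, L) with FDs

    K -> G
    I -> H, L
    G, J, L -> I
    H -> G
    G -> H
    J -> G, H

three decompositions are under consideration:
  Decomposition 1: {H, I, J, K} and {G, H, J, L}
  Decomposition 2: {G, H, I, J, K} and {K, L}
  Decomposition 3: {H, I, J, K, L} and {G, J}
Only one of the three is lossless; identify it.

Decomposition 1: common = {H, J}, closure = {G, H, J} → lossy.
Decomposition 2: common = {K}, closure = {G, H, K} → lossy.
Decomposition 3: common = {J}, closure = {G, H, J} → lossless.

Decomposition 3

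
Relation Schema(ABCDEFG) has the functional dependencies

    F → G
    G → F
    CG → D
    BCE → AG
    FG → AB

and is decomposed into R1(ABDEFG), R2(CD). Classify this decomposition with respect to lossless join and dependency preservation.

lossy and not dependency-preserving

Lossless test: (D)⁺ = {D}, which is a superkey of neither fragment — lossy.
Dependency preservation: the restricted closure of {CG} across the fragments never reaches {D}, so CG → D cannot be enforced without a join — not preserved.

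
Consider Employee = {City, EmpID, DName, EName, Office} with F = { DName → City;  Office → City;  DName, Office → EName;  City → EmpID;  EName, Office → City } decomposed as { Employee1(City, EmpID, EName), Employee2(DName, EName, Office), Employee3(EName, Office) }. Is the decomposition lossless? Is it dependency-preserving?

Lossless test (chase): Rows 2 and 3 agree on Office; apply Office→City and equate their City entries. Rows 2 and 3 agree on City; apply City→EmpID and equate their EmpID entries. No row becomes fully distinguished — the join is lossy.
Dependency preservation: the restricted closure of {DName} across the fragments never reaches {City}, so DName → City cannot be enforced without a join — not preserved.

lossy and not dependency-preserving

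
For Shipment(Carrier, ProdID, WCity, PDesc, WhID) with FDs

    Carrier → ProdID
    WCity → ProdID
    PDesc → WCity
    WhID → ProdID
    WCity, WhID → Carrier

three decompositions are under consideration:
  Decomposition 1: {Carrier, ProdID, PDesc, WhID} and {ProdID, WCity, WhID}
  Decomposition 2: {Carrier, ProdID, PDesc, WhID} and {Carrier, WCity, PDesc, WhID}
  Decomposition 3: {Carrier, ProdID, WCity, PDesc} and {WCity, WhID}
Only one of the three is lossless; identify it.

Decomposition 1: common = {ProdID, WhID}, closure = {ProdID, WhID} → lossy.
Decomposition 2: common = {Carrier, PDesc, WhID}, closure = {Carrier, ProdID, WCity, PDesc, WhID} → lossless.
Decomposition 3: common = {WCity}, closure = {ProdID, WCity} → lossy.

Decomposition 2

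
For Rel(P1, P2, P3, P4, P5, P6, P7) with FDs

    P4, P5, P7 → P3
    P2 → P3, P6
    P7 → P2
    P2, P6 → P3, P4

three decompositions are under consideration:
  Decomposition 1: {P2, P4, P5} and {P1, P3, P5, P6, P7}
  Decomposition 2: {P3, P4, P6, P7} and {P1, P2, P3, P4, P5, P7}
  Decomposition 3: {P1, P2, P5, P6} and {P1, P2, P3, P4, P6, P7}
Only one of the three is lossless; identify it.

Decomposition 1: common = {P5}, closure = {P5} → lossy.
Decomposition 2: common = {P3, P4, P7}, closure = {P2, P3, P4, P6, P7} → lossless.
Decomposition 3: common = {P1, P2, P6}, closure = {P1, P2, P3, P4, P6} → lossy.

Decomposition 2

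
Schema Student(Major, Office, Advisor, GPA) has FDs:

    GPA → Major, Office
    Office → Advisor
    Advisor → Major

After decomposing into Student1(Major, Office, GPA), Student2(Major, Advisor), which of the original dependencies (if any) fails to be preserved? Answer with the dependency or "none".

Check Office → Advisor: no single fragment contains all of {Office, Advisor}, and the restricted closure of {Office} across the fragments never reaches {Advisor}.
GPA → Major, Office is preserved.
Advisor → Major is preserved.

Office → Advisor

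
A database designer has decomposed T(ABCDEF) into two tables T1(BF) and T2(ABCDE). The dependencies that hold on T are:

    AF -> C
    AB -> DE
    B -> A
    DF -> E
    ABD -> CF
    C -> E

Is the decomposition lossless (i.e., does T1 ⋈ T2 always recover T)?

Yes

Common attributes: T1 ∩ T2 = {B}.
Closure of {B}: B → A applies, adding A; AB → DE applies, adding DE; ABD → CF applies, adding CF. So (B)⁺ = {ABCDEF}.
This closure contains every attribute of T1, so T1 ∩ T2 → T1. The join is lossless.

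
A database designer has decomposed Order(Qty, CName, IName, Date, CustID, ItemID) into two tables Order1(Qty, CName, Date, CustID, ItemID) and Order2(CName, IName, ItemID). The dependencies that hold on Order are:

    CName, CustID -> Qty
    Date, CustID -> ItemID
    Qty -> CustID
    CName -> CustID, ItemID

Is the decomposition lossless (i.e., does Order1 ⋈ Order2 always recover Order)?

No

Common attributes: Order1 ∩ Order2 = {CName, ItemID}.
Closure of {CName, ItemID}: CName → CustID, ItemID applies, adding CustID; CName, CustID → Qty applies, adding Qty. So (CName, ItemID)⁺ = {Qty, CName, CustID, ItemID}.
The closure contains neither all of Order1 = {Qty, CName, Date, CustID, ItemID} nor all of Order2 = {CName, IName, ItemID}, so the common attributes are not a superkey of either fragment. The join is lossy.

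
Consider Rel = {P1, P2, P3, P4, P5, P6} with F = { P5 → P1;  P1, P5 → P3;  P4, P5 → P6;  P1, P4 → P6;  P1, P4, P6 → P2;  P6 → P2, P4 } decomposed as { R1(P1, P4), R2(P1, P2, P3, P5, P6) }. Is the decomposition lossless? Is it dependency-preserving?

lossy and not dependency-preserving

Lossless test: (P1)⁺ = {P1}, which is a superkey of neither fragment — lossy.
Dependency preservation: the restricted closure of {P4, P5} across the fragments never reaches {P6}, so P4, P5 → P6 cannot be enforced without a join — not preserved.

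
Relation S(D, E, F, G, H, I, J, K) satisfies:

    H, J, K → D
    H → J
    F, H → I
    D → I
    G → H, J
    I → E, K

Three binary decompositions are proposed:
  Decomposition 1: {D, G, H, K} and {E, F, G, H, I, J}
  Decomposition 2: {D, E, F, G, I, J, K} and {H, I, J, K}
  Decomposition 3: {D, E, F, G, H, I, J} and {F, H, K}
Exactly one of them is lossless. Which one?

Decomposition 1: common = {G, H}, closure = {G, H, J} → lossy.
Decomposition 2: common = {I, J, K}, closure = {E, I, J, K} → lossy.
Decomposition 3: common = {F, H}, closure = {D, E, F, H, I, J, K} → lossless.

Decomposition 3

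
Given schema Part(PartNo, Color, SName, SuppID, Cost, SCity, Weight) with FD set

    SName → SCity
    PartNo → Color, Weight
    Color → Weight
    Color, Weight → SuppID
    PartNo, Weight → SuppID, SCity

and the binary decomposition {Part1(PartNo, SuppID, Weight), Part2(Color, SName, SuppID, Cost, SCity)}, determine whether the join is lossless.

No

Common attributes: Part1 ∩ Part2 = {SuppID}.
No dependency enlarges {SuppID}, so (SuppID)⁺ = {SuppID}.
The closure contains neither all of Part1 = {PartNo, SuppID, Weight} nor all of Part2 = {Color, SName, SuppID, Cost, SCity}, so the common attributes are not a superkey of either fragment. The join is lossy.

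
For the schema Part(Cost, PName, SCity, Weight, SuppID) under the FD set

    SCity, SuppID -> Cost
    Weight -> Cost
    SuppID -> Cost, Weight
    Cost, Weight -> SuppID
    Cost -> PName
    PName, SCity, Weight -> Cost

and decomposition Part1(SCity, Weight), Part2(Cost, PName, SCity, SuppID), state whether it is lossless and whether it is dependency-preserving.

Lossless test: (SCity)⁺ = {SCity}, which is a superkey of neither fragment — lossy.
Dependency preservation: the restricted closure of {Weight} across the fragments never reaches {Cost}, so Weight → Cost cannot be enforced without a join — not preserved.

lossy and not dependency-preserving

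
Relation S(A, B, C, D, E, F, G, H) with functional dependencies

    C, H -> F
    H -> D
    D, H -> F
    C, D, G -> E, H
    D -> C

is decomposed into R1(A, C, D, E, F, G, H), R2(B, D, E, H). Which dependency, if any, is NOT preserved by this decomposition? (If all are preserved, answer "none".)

none

C, H → F lies within R1.
H → D lies within R1.
D, H → F lies within R1.
C, D, G → E, H lies within R1.
D → C lies within R1.
Every dependency is enforceable on the fragments, so the decomposition is dependency-preserving.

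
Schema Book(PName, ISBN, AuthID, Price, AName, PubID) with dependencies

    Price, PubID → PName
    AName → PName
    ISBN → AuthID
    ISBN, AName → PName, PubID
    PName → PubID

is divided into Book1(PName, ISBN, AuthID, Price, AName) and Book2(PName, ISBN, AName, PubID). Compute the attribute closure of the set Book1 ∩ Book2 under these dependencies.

PName, ISBN, AuthID, AName, PubID

Book1 ∩ Book2 = {PName, ISBN, AName}.
ISBN → AuthID applies, adding AuthID
ISBN, AName → PName, PubID applies, adding PubID
Closure: {PName, ISBN, AuthID, AName, PubID}.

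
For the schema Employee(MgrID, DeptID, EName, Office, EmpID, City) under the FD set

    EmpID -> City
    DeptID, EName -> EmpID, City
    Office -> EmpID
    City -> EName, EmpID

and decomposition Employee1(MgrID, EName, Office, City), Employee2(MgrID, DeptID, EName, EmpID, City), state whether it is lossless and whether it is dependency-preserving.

Lossless test: (MgrID, EName, City)⁺ = {MgrID, EName, EmpID, City}, which is a superkey of neither fragment — lossy.
Dependency preservation: Office → EmpID is not contained in any single fragment, but the restricted closure of its left-hand side across the fragments still reaches the right-hand side; the remaining FDs each lie inside some fragment. All dependencies are preserved.

lossy but dependency-preserving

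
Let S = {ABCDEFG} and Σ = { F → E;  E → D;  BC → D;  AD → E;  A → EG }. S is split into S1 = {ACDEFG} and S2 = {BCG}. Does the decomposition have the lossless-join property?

No

Common attributes: S1 ∩ S2 = {CG}.
No dependency enlarges {CG}, so (CG)⁺ = {CG}.
The closure contains neither all of S1 = {ACDEFG} nor all of S2 = {BCG}, so the common attributes are not a superkey of either fragment. The join is lossy.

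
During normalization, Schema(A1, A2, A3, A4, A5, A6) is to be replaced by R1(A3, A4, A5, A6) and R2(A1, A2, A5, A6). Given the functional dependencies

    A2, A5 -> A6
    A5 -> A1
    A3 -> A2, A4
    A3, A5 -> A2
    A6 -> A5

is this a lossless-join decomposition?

No

Common attributes: R1 ∩ R2 = {A5, A6}.
Closure of {A5, A6}: A5 → A1 applies, adding A1. So (A5, A6)⁺ = {A1, A5, A6}.
The closure contains neither all of R1 = {A3, A4, A5, A6} nor all of R2 = {A1, A2, A5, A6}, so the common attributes are not a superkey of either fragment. The join is lossy.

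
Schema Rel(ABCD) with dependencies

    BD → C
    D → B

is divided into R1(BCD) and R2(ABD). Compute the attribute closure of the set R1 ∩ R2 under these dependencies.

BCD

R1 ∩ R2 = {BD}.
BD → C applies, adding C
Closure: {BCD}.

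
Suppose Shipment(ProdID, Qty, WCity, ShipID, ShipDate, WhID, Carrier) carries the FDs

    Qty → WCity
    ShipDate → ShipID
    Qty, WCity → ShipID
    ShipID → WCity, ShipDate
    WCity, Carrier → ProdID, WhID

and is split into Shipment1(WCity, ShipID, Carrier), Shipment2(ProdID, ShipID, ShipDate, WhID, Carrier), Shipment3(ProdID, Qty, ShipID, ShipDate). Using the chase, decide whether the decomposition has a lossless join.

No

Chase test. Columns are ProdID, Qty, WCity, ShipID, ShipDate, WhID, Carrier; row i has aⱼ where attribute j ∈ Shipmenti, else bᵢⱼ.
Initial tableau (one row per fragment):
  row 1: b11 b12 a3 a4 b15 b16 a7
  row 2: a1 b22 b23 a4 a5 a6 a7
  row 3: a1 a2 b33 a4 a5 b36 b37
Rows 1 and 2 agree on ShipID; apply ShipID→WCity, ShipDate and equate their WCity, ShipDate entries.
Rows 1 and 3 agree on ShipID; apply ShipID→WCity, ShipDate and equate their WCity, ShipDate entries.
Rows 1 and 2 agree on WCity, Carrier; apply WCity, Carrier→ProdID, WhID and equate their ProdID, WhID entries.
No row becomes fully distinguished — the join is lossy.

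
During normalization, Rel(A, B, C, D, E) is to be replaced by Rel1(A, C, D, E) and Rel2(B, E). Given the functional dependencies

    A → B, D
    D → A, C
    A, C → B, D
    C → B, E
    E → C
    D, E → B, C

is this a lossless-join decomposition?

Common attributes: Rel1 ∩ Rel2 = {E}.
Closure of {E}: E → C applies, adding C; C → B, E applies, adding B. So (E)⁺ = {B, C, E}.
This closure contains every attribute of Rel2, so Rel1 ∩ Rel2 → Rel2. The join is lossless.

Yes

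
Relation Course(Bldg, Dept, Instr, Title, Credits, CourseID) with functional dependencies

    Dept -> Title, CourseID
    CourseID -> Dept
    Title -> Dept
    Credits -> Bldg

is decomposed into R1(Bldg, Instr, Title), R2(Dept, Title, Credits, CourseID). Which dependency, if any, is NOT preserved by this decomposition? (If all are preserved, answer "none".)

Check Credits → Bldg: no single fragment contains all of {Bldg, Credits}, and the restricted closure of {Credits} across the fragments never reaches {Bldg}.
Dept → Title, CourseID is preserved.
CourseID → Dept is preserved.
Title → Dept is preserved.

Credits -> Bldg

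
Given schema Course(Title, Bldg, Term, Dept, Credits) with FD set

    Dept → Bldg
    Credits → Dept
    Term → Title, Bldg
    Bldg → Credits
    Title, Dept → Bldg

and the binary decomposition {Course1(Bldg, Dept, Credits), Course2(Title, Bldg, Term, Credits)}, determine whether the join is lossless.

Common attributes: Course1 ∩ Course2 = {Bldg, Credits}.
Closure of {Bldg, Credits}: Credits → Dept applies, adding Dept. So (Bldg, Credits)⁺ = {Bldg, Dept, Credits}.
This closure contains every attribute of Course1, so Course1 ∩ Course2 → Course1. The join is lossless.

Yes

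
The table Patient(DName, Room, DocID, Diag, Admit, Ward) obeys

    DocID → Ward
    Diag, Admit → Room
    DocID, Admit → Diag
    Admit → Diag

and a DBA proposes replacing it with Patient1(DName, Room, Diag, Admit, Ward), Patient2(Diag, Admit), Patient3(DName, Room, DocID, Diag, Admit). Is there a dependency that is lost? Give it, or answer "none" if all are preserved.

Check DocID → Ward: no single fragment contains all of {DocID, Ward}, and the restricted closure of {DocID} across the fragments never reaches {Ward}.
Diag, Admit → Room is preserved.
DocID, Admit → Diag is preserved.
Admit → Diag is preserved.

DocID → Ward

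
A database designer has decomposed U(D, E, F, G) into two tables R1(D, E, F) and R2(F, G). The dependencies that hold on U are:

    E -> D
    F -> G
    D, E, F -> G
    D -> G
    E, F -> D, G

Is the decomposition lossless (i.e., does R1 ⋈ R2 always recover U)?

Common attributes: R1 ∩ R2 = {F}.
Closure of {F}: F → G applies, adding G. So (F)⁺ = {F, G}.
This closure contains every attribute of R2, so R1 ∩ R2 → R2. The join is lossless.

Yes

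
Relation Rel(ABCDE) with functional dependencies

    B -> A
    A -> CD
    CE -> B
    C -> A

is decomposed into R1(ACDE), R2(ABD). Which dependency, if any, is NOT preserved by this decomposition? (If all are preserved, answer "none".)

CE -> B

Check CE → B: no single fragment contains all of {BCE}, and the restricted closure of {CE} across the fragments never reaches {B}.
B → A is preserved.
A → CD is preserved.
C → A is preserved.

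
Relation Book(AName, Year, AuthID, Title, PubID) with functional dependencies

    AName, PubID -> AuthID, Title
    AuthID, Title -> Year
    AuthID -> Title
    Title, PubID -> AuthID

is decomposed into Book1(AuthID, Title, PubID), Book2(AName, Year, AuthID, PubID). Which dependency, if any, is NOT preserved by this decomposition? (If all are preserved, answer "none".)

AName, PubID → AuthID, Title: restricted closure across fragments reaches AuthID, Title.
AuthID, Title → Year: restricted closure across fragments reaches Year.
AuthID → Title lies within Book1.
Title, PubID → AuthID lies within Book1.
Every dependency is enforceable on the fragments, so the decomposition is dependency-preserving.

none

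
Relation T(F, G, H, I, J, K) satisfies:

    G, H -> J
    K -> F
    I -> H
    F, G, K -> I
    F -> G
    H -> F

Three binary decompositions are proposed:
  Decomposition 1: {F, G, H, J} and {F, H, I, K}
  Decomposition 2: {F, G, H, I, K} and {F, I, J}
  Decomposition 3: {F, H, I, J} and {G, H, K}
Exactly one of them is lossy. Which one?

Decomposition 3

Decomposition 1: common = {F, H}, closure = {F, G, H, J} → lossless.
Decomposition 2: common = {F, I}, closure = {F, G, H, I, J} → lossless.
Decomposition 3: common = {H}, closure = {F, G, H, J} → lossy.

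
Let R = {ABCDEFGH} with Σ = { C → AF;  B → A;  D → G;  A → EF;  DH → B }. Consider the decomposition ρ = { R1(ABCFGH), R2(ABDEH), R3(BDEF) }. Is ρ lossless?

No

Chase test. Columns are ABCDEFGH; row i has aⱼ where attribute j ∈ Ri, else bᵢⱼ.
Initial tableau (one row per fragment):
  row 1: a1 a2 a3 b14 b15 a6 a7 a8
  row 2: a1 a2 b23 a4 a5 b26 b27 a8
  row 3: b31 a2 b33 a4 a5 a6 b37 b38
Rows 1 and 3 agree on B; apply B→A and equate their A entries.
Rows 2 and 3 agree on D; apply D→G and equate their G entries.
Rows 1 and 2 agree on A; apply A→EF and equate their EF entries.
No row becomes fully distinguished — the join is lossy.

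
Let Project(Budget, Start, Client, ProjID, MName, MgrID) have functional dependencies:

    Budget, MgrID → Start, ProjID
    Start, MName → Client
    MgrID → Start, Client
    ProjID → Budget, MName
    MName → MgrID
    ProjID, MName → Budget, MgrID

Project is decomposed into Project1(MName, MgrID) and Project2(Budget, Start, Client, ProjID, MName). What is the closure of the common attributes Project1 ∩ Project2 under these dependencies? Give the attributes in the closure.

Start, Client, MName, MgrID

Project1 ∩ Project2 = {MName}.
MName → MgrID applies, adding MgrID
MgrID → Start, Client applies, adding Start, Client
Closure: {Start, Client, MName, MgrID}.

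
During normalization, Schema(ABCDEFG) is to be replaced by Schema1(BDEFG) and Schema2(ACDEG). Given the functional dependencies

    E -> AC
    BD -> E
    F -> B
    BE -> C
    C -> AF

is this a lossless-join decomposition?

Common attributes: Schema1 ∩ Schema2 = {DEG}.
Closure of {DEG}: E → AC applies, adding AC; C → AF applies, adding F; F → B applies, adding B. So (DEG)⁺ = {ABCDEFG}.
This closure contains every attribute of Schema1, so Schema1 ∩ Schema2 → Schema1. The join is lossless.

Yes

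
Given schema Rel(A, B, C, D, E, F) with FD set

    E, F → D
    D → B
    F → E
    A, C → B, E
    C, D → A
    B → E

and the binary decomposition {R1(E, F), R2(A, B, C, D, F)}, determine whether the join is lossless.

Yes

Common attributes: R1 ∩ R2 = {F}.
Closure of {F}: F → E applies, adding E; E, F → D applies, adding D; D → B applies, adding B. So (F)⁺ = {B, D, E, F}.
This closure contains every attribute of R1, so R1 ∩ R2 → R1. The join is lossless.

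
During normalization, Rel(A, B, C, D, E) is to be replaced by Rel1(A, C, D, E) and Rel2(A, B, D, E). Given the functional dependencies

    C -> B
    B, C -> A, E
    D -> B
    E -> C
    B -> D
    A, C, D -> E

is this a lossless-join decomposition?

Common attributes: Rel1 ∩ Rel2 = {A, D, E}.
Closure of {A, D, E}: D → B applies, adding B; E → C applies, adding C. So (A, D, E)⁺ = {A, B, C, D, E}.
This closure contains every attribute of Rel1, so Rel1 ∩ Rel2 → Rel1. The join is lossless.

Yes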